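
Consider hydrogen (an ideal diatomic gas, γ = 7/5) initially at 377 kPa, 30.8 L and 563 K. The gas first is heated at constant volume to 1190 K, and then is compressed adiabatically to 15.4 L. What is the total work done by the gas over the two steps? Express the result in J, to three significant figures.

W_total ≈ -19600 J

Step 1 (isochoric): W = 0 (constant volume).
After step 1: P = 796.9 kPa (V unchanged).
Step 2 (adiabatic): W = (P₁V₁ − P₂V₂)/(γ−1) = (24543 − 32385)/0.4 = -19604 J.
W_total = 0 − 19604 = -19604 J.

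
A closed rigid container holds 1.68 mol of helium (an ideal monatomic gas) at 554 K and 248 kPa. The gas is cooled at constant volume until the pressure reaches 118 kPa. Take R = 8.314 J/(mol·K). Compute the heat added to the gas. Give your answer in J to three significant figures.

Q ≈ -6080 J

Constant volume ⇒ W = 0, so Q = ΔU = nCᵥΔT with Cᵥ = 3R/2 = 12.47 J/(mol·K).
At constant V, T₂/T₁ = P₂/P₁ ⇒ ΔT = T₁(P₂/P₁ − 1) = 554·(118/248 − 1) = -290.4 K.
ΔU = (1.68)(12.47)(-290.4) = -6084 J.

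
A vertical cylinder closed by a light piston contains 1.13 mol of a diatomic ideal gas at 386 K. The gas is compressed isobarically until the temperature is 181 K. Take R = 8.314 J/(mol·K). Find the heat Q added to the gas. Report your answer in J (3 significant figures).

Isobaric: W = nRΔT = (1.13)(8.314)(-205) = -1926 J.
ΔU = nCᵥΔT with Cᵥ = 5R/2: ΔU = (1.13)(20.79)(-205) = -4815 J.
Q = ΔU + W = -4815 − 1926 = -6741 J.

Q ≈ -6740 J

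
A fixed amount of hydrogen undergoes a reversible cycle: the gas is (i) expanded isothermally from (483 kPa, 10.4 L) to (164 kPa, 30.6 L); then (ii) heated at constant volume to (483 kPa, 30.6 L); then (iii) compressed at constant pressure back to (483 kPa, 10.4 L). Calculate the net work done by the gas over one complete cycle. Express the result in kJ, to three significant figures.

Leg (i): W = PᵢVᵢ ln(V_f/Vᵢ) = (5023) ln(30.6/10.4) = 5421 J.
Leg (ii): W = 0.
Leg (iii): W = PΔV = (483)(10.4 − 30.6) = -9757 J.
W_net = 5421 − 9757 = -4336 J.

W_net ≈ -4.34 kJ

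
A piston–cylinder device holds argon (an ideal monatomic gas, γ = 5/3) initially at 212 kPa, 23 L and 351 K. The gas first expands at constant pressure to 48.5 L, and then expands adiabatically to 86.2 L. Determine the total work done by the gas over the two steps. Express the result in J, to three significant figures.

Step 1 (isobaric): W = PΔV = (212 kPa)(48.5 − 23 L) = 5406 J.
After step 1: P = 212 kPa, V = 48.5 L, T = 740.2 K.
Step 2 (adiabatic): W = (P₁V₁ − P₂V₂)/(γ−1) = (10282 − 7008)/0.667 = 4912 J.
W_total = 5406 + 4912 = 10318 J.

W_total ≈ 10300 J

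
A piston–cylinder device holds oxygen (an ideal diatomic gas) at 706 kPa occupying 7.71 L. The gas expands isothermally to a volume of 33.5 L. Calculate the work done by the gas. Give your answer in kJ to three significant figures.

W ≈ 8.00 kJ

Isothermal: W = nRT ln(V₂/V₁) = P₁V₁ ln(V₂/V₁).
P₁V₁ = (706 kPa)(7.71 L) = 5443 J.
W = 5443 × ln(33.5/7.71) = 5443 × 1.469
W_by_gas = 7996 J.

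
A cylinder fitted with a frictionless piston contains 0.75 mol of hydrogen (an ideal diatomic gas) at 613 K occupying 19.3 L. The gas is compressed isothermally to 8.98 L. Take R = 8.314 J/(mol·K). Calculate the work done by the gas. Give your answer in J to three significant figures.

W ≈ -2920 J

Isothermal: W = nRT ln(V₂/V₁).
W = (0.75)(8.314)(613) × ln(8.98/19.3)
  = 3822 × -0.7651
W_by_gas = -2925 J.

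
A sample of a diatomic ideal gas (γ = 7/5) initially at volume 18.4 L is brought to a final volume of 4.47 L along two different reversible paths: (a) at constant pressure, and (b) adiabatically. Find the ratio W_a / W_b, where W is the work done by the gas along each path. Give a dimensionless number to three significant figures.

Path (a) isobaric: W = P₁(V₂ − V₁) → W_a/(P₁V₁) = -0.7571.
Path (b) adiabatic: W = P₁V₁(1 − (V₁/V₂)^(γ−1))/(γ−1) → W_b/(P₁V₁) = -1.903.
W_a / W_b = -0.7571 / -1.903 = 0.3978.

W_a / W_b ≈ 0.398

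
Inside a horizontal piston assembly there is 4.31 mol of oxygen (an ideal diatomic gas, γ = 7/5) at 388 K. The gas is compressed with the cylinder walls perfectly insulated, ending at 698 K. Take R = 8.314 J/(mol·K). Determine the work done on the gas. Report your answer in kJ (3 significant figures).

Adiabatic ⇒ Q = 0, so W_by = −ΔU = nCᵥ(T₁ − T₂).
Cᵥ = 5R/2 = 20.79 J/(mol·K).
W = (4.31)(20.79)(388 − 698) = -27771 J.
Work on gas = −W_by = 27771 J.

W ≈ 27.8 kJ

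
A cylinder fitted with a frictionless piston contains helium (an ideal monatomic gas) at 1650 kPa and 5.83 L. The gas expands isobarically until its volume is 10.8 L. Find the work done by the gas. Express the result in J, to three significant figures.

Isobaric: W = P ΔV.
W = (1650 kPa)(10.8 − 5.83 L) = (1650)(4.97) = 8201 J.

W ≈ 8200 J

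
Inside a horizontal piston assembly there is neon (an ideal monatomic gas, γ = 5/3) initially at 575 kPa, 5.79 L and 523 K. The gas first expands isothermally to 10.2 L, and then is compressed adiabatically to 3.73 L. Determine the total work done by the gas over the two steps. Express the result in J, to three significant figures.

W_total ≈ -2890 J

Step 1 (isothermal): W = P₁V₁ ln(V₂/V₁) = (3329) ln(10.2/5.79) = 1885 J.
After step 1: P = 326.4 kPa, V = 10.2 L, T = 523 K.
Step 2 (adiabatic): W = (P₁V₁ − P₂V₂)/(γ−1) = (3329 − 6510)/0.667 = -4772 J.
W_total = 1885 − 4772 = -2887 J.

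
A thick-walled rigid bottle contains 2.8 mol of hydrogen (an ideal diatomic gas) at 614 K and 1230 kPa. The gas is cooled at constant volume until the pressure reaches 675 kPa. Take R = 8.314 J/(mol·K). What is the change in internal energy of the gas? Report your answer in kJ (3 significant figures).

Constant volume ⇒ W = 0, so Q = ΔU = nCᵥΔT with Cᵥ = 5R/2 = 20.79 J/(mol·K).
At constant V, T₂/T₁ = P₂/P₁ ⇒ ΔT = T₁(P₂/P₁ − 1) = 614·(675/1230 − 1) = -277 K.
ΔU = (2.8)(20.79)(-277) = -16124 J.

ΔU ≈ -16.1 kJ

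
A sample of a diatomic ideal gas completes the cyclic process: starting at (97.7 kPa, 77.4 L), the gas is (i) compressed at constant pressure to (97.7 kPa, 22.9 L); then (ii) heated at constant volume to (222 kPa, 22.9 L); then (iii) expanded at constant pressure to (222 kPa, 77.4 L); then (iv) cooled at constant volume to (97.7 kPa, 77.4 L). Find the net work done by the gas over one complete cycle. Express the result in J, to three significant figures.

Constant-volume legs do no work.
W(i) = (97.7)(22.9 − 77.4) = -5325 J; W(iii) = (222)(77.4 − 22.9) = 12099 J.
W_net = -5325 + 12099 = 6774 J (the clockwise enclosed area).

W_net ≈ 6770 J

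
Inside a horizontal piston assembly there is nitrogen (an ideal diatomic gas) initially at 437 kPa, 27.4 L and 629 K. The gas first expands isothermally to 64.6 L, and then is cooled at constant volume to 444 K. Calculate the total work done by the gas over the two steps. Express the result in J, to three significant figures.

Step 1 (isothermal): W = P₁V₁ ln(V₂/V₁) = (11974) ln(64.6/27.4) = 10270 J.
Step 2 (isochoric): W = 0 (constant volume).
W_total = 10270 + 0 = 10270 J.

W_total ≈ 10300 J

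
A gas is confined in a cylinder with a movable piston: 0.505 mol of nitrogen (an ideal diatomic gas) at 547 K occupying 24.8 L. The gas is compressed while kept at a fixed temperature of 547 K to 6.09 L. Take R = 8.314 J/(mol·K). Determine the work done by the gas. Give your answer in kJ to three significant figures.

Isothermal: W = nRT ln(V₂/V₁).
W = (0.505)(8.314)(547) × ln(6.09/24.8)
  = 2297 × -1.404
W_by_gas = -3225 J.

W ≈ -3.22 kJ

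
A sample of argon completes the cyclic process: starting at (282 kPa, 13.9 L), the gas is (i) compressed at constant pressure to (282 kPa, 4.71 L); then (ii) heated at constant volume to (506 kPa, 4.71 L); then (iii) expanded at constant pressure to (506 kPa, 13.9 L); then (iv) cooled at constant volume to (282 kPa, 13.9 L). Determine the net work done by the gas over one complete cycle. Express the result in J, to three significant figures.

W_net ≈ 2060 J

Constant-volume legs do no work.
W(i) = (282)(4.71 − 13.9) = -2592 J; W(iii) = (506)(13.9 − 4.71) = 4650 J.
W_net = -2592 + 4650 = 2059 J (the clockwise enclosed area).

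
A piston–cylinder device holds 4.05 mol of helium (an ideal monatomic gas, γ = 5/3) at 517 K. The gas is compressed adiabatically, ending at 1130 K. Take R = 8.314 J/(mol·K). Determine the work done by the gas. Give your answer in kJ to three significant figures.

Adiabatic ⇒ Q = 0, so W_by = −ΔU = nCᵥ(T₁ − T₂).
Cᵥ = 3R/2 = 12.47 J/(mol·K).
W = (4.05)(12.47)(517 − 1130) = -30961 J.

W ≈ -31.0 kJ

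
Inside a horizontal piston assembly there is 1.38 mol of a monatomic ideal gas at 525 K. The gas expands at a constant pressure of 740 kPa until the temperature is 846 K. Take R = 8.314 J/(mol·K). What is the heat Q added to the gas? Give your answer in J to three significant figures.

Isobaric: W = nRΔT = (1.38)(8.314)(321) = 3683 J.
ΔU = nCᵥΔT with Cᵥ = 3R/2: ΔU = (1.38)(12.47)(321) = 5524 J.
Q = ΔU + W = 5524 + 3683 = 9207 J.

Q ≈ 9210 J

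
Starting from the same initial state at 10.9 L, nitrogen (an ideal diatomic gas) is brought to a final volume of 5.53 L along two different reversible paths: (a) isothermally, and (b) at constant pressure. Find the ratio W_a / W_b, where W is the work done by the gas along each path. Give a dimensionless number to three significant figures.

Path (a) isothermal: W = P₁V₁ ln(V₂/V₁) → W_a/(P₁V₁) = -0.6786.
Path (b) isobaric: W = P₁(V₂ − V₁) → W_b/(P₁V₁) = -0.4927.
W_a / W_b = -0.6786 / -0.4927 = 1.377.

W_a / W_b ≈ 1.38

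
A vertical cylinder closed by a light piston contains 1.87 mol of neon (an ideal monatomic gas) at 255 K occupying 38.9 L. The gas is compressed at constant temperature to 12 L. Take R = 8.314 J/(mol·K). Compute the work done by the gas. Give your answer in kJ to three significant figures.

W ≈ -4.66 kJ

Isothermal: W = nRT ln(V₂/V₁).
W = (1.87)(8.314)(255) × ln(12/38.9)
  = 3965 × -1.176
W_by_gas = -4663 J.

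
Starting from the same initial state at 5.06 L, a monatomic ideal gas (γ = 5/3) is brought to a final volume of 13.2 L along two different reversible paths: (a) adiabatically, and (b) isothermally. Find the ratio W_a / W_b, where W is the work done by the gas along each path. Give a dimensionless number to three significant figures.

W_a / W_b ≈ 0.739

Path (a) adiabatic: W = P₁V₁(1 − (V₁/V₂)^(γ−1))/(γ−1) → W_a/(P₁V₁) = 0.7085.
Path (b) isothermal: W = P₁V₁ ln(V₂/V₁) → W_b/(P₁V₁) = 0.9589.
W_a / W_b = 0.7085 / 0.9589 = 0.7389.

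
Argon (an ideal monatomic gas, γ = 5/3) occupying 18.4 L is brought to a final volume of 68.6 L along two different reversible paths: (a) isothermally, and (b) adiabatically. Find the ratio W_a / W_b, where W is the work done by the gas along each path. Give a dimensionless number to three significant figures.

W_a / W_b ≈ 1.50

Path (a) isothermal: W = P₁V₁ ln(V₂/V₁) → W_a/(P₁V₁) = 1.316.
Path (b) adiabatic: W = P₁V₁(1 − (V₁/V₂)^(γ−1))/(γ−1) → W_b/(P₁V₁) = 0.8761.
W_a / W_b = 1.316 / 0.8761 = 1.502.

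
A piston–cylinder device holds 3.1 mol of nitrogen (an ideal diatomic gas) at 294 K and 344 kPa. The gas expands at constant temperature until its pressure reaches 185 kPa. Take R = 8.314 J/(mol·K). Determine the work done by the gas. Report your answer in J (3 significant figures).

W ≈ 4700 J

Isothermal process: W = nRT ln(V₂/V₁) = nRT ln(P₁/P₂).
W = (3.1)(8.314)(294) × ln(344/185)
  = 7577 × ln(1.859) = 7577 × 0.6203
W_by_gas = 4700 J.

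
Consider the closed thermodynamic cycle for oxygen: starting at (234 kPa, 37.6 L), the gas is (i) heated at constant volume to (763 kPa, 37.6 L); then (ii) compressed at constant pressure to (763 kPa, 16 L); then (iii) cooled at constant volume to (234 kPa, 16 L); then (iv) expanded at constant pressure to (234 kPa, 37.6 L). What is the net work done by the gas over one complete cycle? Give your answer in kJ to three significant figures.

W_net ≈ -11.4 kJ

Constant-volume legs do no work.
W(ii) = (763)(16 − 37.6) = -16481 J; W(iv) = (234)(37.6 − 16) = 5054 J.
W_net = -16481 + 5054 = -11426 J (the counter-clockwise enclosed area).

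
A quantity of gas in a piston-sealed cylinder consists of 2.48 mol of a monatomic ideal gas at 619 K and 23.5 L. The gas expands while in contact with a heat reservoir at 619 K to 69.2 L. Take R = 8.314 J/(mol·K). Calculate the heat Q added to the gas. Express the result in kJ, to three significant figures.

Q ≈ 13.8 kJ

Isothermal ⇒ ΔU = 0, so Q = W = nRT ln(V₂/V₁).
Q = (2.48)(8.314)(619) ln(69.2/23.5) = 12763 × 1.08 = 13784 J.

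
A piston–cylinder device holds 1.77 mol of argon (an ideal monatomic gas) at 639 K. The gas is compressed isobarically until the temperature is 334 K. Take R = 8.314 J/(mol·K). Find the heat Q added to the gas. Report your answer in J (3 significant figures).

Q ≈ -11200 J

Isobaric: W = nRΔT = (1.77)(8.314)(-305) = -4488 J.
ΔU = nCᵥΔT with Cᵥ = 3R/2: ΔU = (1.77)(12.47)(-305) = -6732 J.
Q = ΔU + W = -6732 − 4488 = -11221 J.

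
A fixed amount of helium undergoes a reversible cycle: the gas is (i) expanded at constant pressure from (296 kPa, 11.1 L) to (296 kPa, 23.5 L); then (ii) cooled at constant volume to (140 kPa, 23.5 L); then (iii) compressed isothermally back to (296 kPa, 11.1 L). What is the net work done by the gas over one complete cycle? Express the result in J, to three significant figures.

W_net ≈ 1200 J

Leg (i): W = PΔV = (296)(23.5 − 11.1) = 3670 J.
Leg (ii): W = 0.
Leg (iii): W = PᵢVᵢ ln(V_f/Vᵢ) = (3290) ln(11.1/23.5) = -2468 J.
W_net = 3670 − 2468 = 1203 J.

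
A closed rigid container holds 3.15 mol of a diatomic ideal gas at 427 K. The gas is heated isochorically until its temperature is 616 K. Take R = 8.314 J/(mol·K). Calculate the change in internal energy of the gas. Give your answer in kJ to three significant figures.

ΔU ≈ 12.4 kJ

Constant volume ⇒ W = 0, so Q = ΔU = nCᵥΔT with Cᵥ = 5R/2 = 20.79 J/(mol·K).
ΔU = (3.15)(20.79)(616 − 427) = 12374 J.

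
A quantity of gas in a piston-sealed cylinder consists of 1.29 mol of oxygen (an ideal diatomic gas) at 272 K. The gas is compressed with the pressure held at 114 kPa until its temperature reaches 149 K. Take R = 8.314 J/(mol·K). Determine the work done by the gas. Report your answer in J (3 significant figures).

Isobaric: W = P ΔV = nR ΔT.
W = (1.29)(8.314)(149 − 272) = -1319 J.

W ≈ -1320 J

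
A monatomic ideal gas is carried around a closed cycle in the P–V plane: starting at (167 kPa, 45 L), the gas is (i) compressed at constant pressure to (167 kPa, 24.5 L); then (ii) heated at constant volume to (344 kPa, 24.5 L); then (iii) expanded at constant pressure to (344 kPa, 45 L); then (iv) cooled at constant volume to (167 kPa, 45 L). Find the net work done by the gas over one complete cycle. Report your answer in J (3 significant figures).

W_net ≈ 3630 J

Constant-volume legs do no work.
W(i) = (167)(24.5 − 45) = -3424 J; W(iii) = (344)(45 − 24.5) = 7052 J.
W_net = -3424 + 7052 = 3628 J (the clockwise enclosed area).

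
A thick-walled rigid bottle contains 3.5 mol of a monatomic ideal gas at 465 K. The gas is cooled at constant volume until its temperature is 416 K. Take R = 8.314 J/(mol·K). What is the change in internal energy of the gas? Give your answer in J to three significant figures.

ΔU ≈ -2140 J

Constant volume ⇒ W = 0, so Q = ΔU = nCᵥΔT with Cᵥ = 3R/2 = 12.47 J/(mol·K).
ΔU = (3.5)(12.47)(416 − 465) = -2139 J.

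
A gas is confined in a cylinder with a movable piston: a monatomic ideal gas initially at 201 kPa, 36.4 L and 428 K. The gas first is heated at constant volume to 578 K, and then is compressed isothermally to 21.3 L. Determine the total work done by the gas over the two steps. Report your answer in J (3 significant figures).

Step 1 (isochoric): W = 0 (constant volume).
After step 1: P = 271.4 kPa (V unchanged).
Step 2 (isothermal): W = P₁V₁ ln(V₂/V₁) = (9881) ln(21.3/36.4) = -5295 J.
W_total = 0 − 5295 = -5295 J.

W_total ≈ -5290 J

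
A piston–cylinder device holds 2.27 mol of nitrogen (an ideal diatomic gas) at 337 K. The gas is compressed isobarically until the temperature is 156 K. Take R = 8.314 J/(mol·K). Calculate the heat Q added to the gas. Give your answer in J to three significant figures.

Q ≈ -12000 J

Isobaric: W = nRΔT = (2.27)(8.314)(-181) = -3416 J.
ΔU = nCᵥΔT with Cᵥ = 5R/2: ΔU = (2.27)(20.79)(-181) = -8540 J.
Q = ΔU + W = -8540 − 3416 = -11956 J.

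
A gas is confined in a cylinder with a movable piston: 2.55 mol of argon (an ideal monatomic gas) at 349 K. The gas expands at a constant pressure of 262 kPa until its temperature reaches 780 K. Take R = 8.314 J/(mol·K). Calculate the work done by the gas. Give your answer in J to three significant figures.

W ≈ 9140 J

Isobaric: W = P ΔV = nR ΔT.
W = (2.55)(8.314)(780 − 349) = 9138 J.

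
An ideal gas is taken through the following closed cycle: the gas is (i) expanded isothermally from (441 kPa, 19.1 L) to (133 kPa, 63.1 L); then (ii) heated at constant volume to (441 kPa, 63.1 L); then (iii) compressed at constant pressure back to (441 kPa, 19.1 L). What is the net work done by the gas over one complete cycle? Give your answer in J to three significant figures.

Leg (i): W = PᵢVᵢ ln(V_f/Vᵢ) = (8423) ln(63.1/19.1) = 10066 J.
Leg (ii): W = 0.
Leg (iii): W = PΔV = (441)(19.1 − 63.1) = -19404 J.
W_net = 10066 − 19404 = -9338 J.

W_net ≈ -9340 J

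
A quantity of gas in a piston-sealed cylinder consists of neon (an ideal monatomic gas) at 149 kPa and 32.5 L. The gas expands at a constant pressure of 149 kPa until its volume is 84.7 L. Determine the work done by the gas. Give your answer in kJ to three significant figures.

W ≈ 7.78 kJ

Isobaric: W = P ΔV.
W = (149 kPa)(84.7 − 32.5 L) = (149)(52.2) = 7778 J.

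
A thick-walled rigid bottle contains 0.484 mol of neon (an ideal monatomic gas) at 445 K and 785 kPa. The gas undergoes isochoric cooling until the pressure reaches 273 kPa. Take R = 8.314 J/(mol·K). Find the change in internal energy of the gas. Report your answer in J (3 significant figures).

ΔU ≈ -1750 J

Constant volume ⇒ W = 0, so Q = ΔU = nCᵥΔT with Cᵥ = 3R/2 = 12.47 J/(mol·K).
At constant V, T₂/T₁ = P₂/P₁ ⇒ ΔT = T₁(P₂/P₁ − 1) = 445·(273/785 − 1) = -290.2 K.
ΔU = (0.484)(12.47)(-290.2) = -1752 J.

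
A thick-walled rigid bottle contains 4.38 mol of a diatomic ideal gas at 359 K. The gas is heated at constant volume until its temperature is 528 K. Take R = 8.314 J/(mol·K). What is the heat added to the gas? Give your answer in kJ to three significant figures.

Constant volume ⇒ W = 0, so Q = ΔU = nCᵥΔT with Cᵥ = 5R/2 = 20.79 J/(mol·K).
ΔU = (4.38)(20.79)(528 − 359) = 15385 J.

Q ≈ 15.4 kJ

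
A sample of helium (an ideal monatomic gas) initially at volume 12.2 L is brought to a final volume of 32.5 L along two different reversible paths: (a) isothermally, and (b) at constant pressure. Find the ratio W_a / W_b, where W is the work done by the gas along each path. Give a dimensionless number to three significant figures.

Path (a) isothermal: W = P₁V₁ ln(V₂/V₁) → W_a/(P₁V₁) = 0.9798.
Path (b) isobaric: W = P₁(V₂ − V₁) → W_b/(P₁V₁) = 1.664.
W_a / W_b = 0.9798 / 1.664 = 0.5888.

W_a / W_b ≈ 0.589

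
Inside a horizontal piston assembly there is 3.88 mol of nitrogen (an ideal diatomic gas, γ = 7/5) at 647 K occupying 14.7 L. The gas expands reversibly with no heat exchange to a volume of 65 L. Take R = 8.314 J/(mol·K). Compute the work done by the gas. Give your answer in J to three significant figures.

W ≈ 23400 J

Adiabatic: TV^(γ−1) = const with γ = 7/5.
T₂ = T₁ (V₁/V₂)^(γ−1) = 647 × (14.7/65)^0.4 = 647 × 0.5518 = 357 K.
W_by = nCᵥ(T₁ − T₂) = (3.88)(20.79)(647 − 357) = 23387 J.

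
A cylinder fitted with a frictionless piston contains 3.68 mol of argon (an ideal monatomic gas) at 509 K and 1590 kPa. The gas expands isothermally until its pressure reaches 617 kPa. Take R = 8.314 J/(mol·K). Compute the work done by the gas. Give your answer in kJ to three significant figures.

Isothermal process: W = nRT ln(V₂/V₁) = nRT ln(P₁/P₂).
W = (3.68)(8.314)(509) × ln(1590/617)
  = 15573 × ln(2.577) = 15573 × 0.9466
W_by_gas = 14742 J.

W ≈ 14.7 kJ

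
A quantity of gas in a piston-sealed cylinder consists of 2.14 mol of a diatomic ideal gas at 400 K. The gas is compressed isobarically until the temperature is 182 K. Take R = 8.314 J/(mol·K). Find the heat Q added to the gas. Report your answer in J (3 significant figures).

Q ≈ -13600 J

Isobaric: W = nRΔT = (2.14)(8.314)(-218) = -3879 J.
ΔU = nCᵥΔT with Cᵥ = 5R/2: ΔU = (2.14)(20.79)(-218) = -9697 J.
Q = ΔU + W = -9697 − 3879 = -13575 J.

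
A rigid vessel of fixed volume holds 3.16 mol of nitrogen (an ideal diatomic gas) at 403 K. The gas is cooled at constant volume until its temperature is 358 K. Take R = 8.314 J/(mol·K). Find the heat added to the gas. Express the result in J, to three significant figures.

Q ≈ -2960 J

Constant volume ⇒ W = 0, so Q = ΔU = nCᵥΔT with Cᵥ = 5R/2 = 20.79 J/(mol·K).
ΔU = (3.16)(20.79)(358 − 403) = -2956 J.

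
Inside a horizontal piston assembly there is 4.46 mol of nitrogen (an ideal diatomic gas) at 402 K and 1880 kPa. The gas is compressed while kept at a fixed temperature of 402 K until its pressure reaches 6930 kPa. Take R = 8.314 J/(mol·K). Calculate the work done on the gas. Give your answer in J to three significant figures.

W ≈ 19400 J

Isothermal process: W = nRT ln(V₂/V₁) = nRT ln(P₁/P₂).
W = (4.46)(8.314)(402) × ln(1880/6930)
  = 14906 × ln(0.2713) = 14906 × -1.305
W_by_gas = -19447 J; work on gas = −W_by = 19447 J.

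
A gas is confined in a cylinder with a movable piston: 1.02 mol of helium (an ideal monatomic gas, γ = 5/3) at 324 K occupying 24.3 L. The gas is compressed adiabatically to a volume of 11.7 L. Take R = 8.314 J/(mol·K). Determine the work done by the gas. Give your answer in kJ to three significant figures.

W ≈ -2.59 kJ

Adiabatic: TV^(γ−1) = const with γ = 5/3.
T₂ = T₁ (V₁/V₂)^(γ−1) = 324 × (24.3/11.7)^0.667 = 324 × 1.628 = 527.4 K.
W_by = nCᵥ(T₁ − T₂) = (1.02)(12.47)(324 − 527.4) = -2588 J.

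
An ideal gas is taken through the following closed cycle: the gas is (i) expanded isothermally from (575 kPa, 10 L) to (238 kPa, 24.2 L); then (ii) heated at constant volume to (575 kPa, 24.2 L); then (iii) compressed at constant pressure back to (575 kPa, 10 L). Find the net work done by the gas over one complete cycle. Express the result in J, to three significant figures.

Leg (i): W = PᵢVᵢ ln(V_f/Vᵢ) = (5750) ln(24.2/10) = 5082 J.
Leg (ii): W = 0.
Leg (iii): W = PΔV = (575)(10 − 24.2) = -8165 J.
W_net = 5082 − 8165 = -3083 J.

W_net ≈ -3080 J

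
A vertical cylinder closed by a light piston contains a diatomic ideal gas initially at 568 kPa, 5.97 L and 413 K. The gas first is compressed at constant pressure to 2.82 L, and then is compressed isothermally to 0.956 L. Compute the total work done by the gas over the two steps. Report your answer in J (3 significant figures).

W_total ≈ -3520 J

Step 1 (isobaric): W = PΔV = (568 kPa)(2.82 − 5.97 L) = -1789 J.
After step 1: P = 568 kPa, V = 2.82 L, T = 195.1 K.
Step 2 (isothermal): W = P₁V₁ ln(V₂/V₁) = (1602) ln(0.956/2.82) = -1733 J.
W_total = -1789 − 1733 = -3522 J.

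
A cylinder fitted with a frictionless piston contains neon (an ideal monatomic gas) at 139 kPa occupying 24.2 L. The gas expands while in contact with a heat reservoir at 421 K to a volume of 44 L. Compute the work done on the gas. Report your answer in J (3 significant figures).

Isothermal: W = nRT ln(V₂/V₁) = P₁V₁ ln(V₂/V₁).
P₁V₁ = (139 kPa)(24.2 L) = 3364 J.
W = 3364 × ln(44/24.2) = 3364 × 0.5978
W_by_gas = 2011 J; work on gas = −W_by = -2011 J.

W ≈ -2010 J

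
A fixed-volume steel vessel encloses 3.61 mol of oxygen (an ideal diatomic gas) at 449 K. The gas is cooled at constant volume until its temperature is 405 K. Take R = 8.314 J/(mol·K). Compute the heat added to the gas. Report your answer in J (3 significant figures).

Q ≈ -3300 J

Constant volume ⇒ W = 0, so Q = ΔU = nCᵥΔT with Cᵥ = 5R/2 = 20.79 J/(mol·K).
ΔU = (3.61)(20.79)(405 − 449) = -3301 J.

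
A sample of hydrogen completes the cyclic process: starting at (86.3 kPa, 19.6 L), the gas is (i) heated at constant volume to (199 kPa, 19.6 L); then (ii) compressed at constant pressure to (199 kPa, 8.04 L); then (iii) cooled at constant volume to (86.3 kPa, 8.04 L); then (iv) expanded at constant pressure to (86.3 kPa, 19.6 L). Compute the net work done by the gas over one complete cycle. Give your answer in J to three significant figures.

W_net ≈ -1300 J

Constant-volume legs do no work.
W(ii) = (199)(8.04 − 19.6) = -2300 J; W(iv) = (86.3)(19.6 − 8.04) = 997.6 J.
W_net = -2300 + 997.6 = -1303 J (the counter-clockwise enclosed area).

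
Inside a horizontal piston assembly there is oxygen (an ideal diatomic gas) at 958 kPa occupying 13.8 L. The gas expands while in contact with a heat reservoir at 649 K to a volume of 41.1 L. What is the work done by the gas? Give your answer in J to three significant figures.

W ≈ 14400 J

Isothermal: W = nRT ln(V₂/V₁) = P₁V₁ ln(V₂/V₁).
P₁V₁ = (958 kPa)(13.8 L) = 13220 J.
W = 13220 × ln(41.1/13.8) = 13220 × 1.091
W_by_gas = 14428 J.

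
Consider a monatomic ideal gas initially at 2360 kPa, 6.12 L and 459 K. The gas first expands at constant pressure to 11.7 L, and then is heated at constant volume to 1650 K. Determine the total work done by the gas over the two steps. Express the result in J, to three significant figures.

Step 1 (isobaric): W = PΔV = (2360 kPa)(11.7 − 6.12 L) = 13169 J.
Step 2 (isochoric): W = 0 (constant volume).
W_total = 13169 + 0 = 13169 J.

W_total ≈ 13200 J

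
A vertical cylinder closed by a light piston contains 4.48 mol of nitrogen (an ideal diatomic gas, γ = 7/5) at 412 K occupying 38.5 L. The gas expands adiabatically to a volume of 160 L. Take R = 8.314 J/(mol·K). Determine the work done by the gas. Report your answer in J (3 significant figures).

W ≈ 16700 J

Adiabatic: TV^(γ−1) = const with γ = 7/5.
T₂ = T₁ (V₁/V₂)^(γ−1) = 412 × (38.5/160)^0.4 = 412 × 0.5656 = 233 K.
W_by = nCᵥ(T₁ − T₂) = (4.48)(20.79)(412 − 233) = 16664 J.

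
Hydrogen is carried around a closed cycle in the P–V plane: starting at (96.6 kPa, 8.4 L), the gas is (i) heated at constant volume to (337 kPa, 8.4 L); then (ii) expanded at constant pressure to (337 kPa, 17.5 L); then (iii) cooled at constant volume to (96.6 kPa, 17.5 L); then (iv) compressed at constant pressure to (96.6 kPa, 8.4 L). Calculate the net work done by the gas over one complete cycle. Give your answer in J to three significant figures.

Constant-volume legs do no work.
W(ii) = (337)(17.5 − 8.4) = 3067 J; W(iv) = (96.6)(8.4 − 17.5) = -879.1 J.
W_net = 3067 − 879.1 = 2188 J (the clockwise enclosed area).

W_net ≈ 2190 J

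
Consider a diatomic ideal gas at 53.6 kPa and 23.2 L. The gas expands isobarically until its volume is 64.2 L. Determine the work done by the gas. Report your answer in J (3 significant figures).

Isobaric: W = P ΔV.
W = (53.6 kPa)(64.2 − 23.2 L) = (53.6)(41) = 2198 J.

W ≈ 2200 J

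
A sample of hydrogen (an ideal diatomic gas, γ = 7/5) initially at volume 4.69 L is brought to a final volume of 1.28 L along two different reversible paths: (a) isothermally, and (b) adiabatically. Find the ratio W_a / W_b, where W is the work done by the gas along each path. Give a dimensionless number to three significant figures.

W_a / W_b ≈ 0.763

Path (a) isothermal: W = P₁V₁ ln(V₂/V₁) → W_a/(P₁V₁) = -1.299.
Path (b) adiabatic: W = P₁V₁(1 − (V₁/V₂)^(γ−1))/(γ−1) → W_b/(P₁V₁) = -1.703.
W_a / W_b = -1.299 / -1.703 = 0.7627.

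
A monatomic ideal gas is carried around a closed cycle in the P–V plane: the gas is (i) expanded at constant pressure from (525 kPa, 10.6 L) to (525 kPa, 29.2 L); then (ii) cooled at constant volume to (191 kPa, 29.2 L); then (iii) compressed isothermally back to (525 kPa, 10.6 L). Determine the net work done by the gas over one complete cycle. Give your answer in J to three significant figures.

W_net ≈ 4110 J

Leg (i): W = PΔV = (525)(29.2 − 10.6) = 9765 J.
Leg (ii): W = 0.
Leg (iii): W = PᵢVᵢ ln(V_f/Vᵢ) = (5577) ln(10.6/29.2) = -5651 J.
W_net = 9765 − 5651 = 4114 J.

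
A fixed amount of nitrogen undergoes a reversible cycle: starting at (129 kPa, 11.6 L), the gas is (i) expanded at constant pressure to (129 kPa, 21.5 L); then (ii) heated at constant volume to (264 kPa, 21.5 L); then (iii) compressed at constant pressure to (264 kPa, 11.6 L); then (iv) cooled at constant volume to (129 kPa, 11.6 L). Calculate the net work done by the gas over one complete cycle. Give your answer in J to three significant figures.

W_net ≈ -1340 J

Constant-volume legs do no work.
W(i) = (129)(21.5 − 11.6) = 1277 J; W(iii) = (264)(11.6 − 21.5) = -2614 J.
W_net = 1277 − 2614 = -1336 J (the counter-clockwise enclosed area).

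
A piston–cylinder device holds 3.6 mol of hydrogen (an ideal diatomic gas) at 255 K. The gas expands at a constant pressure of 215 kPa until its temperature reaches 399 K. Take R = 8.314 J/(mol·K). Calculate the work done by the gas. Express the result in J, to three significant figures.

W ≈ 4310 J

Isobaric: W = P ΔV = nR ΔT.
W = (3.6)(8.314)(399 − 255) = 4310 J.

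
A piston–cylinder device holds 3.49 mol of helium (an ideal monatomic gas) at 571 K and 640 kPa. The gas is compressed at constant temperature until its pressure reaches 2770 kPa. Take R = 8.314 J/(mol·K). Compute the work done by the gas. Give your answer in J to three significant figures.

W ≈ -24300 J

Isothermal process: W = nRT ln(V₂/V₁) = nRT ln(P₁/P₂).
W = (3.49)(8.314)(571) × ln(640/2770)
  = 16568 × ln(0.231) = 16568 × -1.465
W_by_gas = -24274 J.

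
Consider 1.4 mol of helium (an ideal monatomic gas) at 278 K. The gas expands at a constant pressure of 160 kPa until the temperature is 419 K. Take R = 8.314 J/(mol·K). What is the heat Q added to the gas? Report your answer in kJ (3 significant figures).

Q ≈ 4.10 kJ

Isobaric: W = nRΔT = (1.4)(8.314)(141) = 1641 J.
ΔU = nCᵥΔT with Cᵥ = 3R/2: ΔU = (1.4)(12.47)(141) = 2462 J.
Q = ΔU + W = 2462 + 1641 = 4103 J.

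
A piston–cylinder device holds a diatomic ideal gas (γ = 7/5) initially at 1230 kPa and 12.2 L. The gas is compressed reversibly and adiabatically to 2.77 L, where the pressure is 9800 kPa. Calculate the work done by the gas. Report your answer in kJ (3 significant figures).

Adiabatic: W = (P₁V₁ − P₂V₂)/(γ − 1) with γ = 7/5.
P₁V₁ = 15006 J, P₂V₂ = 27146 J.
W = (15006 − 27146) / 0.4 = -30350 J.

W ≈ -30.4 kJ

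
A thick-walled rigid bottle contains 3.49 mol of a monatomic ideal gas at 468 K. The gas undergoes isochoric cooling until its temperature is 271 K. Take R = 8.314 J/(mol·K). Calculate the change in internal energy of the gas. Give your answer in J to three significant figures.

ΔU ≈ -8570 J

Constant volume ⇒ W = 0, so Q = ΔU = nCᵥΔT with Cᵥ = 3R/2 = 12.47 J/(mol·K).
ΔU = (3.49)(12.47)(271 − 468) = -8574 J.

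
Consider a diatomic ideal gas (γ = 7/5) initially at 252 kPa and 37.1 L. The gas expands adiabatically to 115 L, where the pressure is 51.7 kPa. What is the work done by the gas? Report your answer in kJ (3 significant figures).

W ≈ 8.51 kJ

Adiabatic: W = (P₁V₁ − P₂V₂)/(γ − 1) with γ = 7/5.
P₁V₁ = 9349 J, P₂V₂ = 5946 J.
W = (9349 − 5946) / 0.4 = 8509 J.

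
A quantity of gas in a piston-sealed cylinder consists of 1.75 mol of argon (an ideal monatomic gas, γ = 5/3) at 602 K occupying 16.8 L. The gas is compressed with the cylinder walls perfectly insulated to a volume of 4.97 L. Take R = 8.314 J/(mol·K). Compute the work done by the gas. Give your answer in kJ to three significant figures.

W ≈ -16.5 kJ

Adiabatic: TV^(γ−1) = const with γ = 5/3.
T₂ = T₁ (V₁/V₂)^(γ−1) = 602 × (16.8/4.97)^0.667 = 602 × 2.252 = 1356 K.
W_by = nCᵥ(T₁ − T₂) = (1.75)(12.47)(602 − 1356) = -16454 J.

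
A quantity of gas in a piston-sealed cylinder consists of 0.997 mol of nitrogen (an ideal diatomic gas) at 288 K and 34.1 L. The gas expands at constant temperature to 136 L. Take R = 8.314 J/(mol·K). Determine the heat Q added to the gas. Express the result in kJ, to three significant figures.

Isothermal ⇒ ΔU = 0, so Q = W = nRT ln(V₂/V₁).
Q = (0.997)(8.314)(288) ln(136/34.1) = 2387 × 1.383 = 3302 J.

Q ≈ 3.30 kJ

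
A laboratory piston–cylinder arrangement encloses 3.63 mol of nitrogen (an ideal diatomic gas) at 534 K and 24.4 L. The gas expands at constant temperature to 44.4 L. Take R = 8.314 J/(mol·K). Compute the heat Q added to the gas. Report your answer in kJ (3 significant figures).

Q ≈ 9.65 kJ

Isothermal ⇒ ΔU = 0, so Q = W = nRT ln(V₂/V₁).
Q = (3.63)(8.314)(534) ln(44.4/24.4) = 16116 × 0.5987 = 9648 J.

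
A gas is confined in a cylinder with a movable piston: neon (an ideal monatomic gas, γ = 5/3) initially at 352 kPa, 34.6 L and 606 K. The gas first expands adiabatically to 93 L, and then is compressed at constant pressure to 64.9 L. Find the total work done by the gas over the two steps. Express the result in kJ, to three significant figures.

W_total ≈ 6.92 kJ

Step 1 (adiabatic): W = (P₁V₁ − P₂V₂)/(γ−1) = (12179 − 6300)/0.667 = 8819 J.
After step 1: P = 67.74 kPa, V = 93 L, T = 313.5 K.
Step 2 (isobaric): W = PΔV = (67.74 kPa)(64.9 − 93 L) = -1904 J.
W_total = 8819 − 1904 = 6915 J.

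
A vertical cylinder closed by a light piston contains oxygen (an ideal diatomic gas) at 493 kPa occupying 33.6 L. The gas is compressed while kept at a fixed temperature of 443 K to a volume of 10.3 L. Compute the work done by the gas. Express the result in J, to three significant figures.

W ≈ -19600 J

Isothermal: W = nRT ln(V₂/V₁) = P₁V₁ ln(V₂/V₁).
P₁V₁ = (493 kPa)(33.6 L) = 16565 J.
W = 16565 × ln(10.3/33.6) = 16565 × -1.182
W_by_gas = -19586 J.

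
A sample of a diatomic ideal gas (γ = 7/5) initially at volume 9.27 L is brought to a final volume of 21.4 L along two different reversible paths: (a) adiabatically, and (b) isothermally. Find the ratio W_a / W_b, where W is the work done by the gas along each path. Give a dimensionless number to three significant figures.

Path (a) adiabatic: W = P₁V₁(1 − (V₁/V₂)^(γ−1))/(γ−1) → W_a/(P₁V₁) = 0.711.
Path (b) isothermal: W = P₁V₁ ln(V₂/V₁) → W_b/(P₁V₁) = 0.8366.
W_a / W_b = 0.711 / 0.8366 = 0.8499.

W_a / W_b ≈ 0.850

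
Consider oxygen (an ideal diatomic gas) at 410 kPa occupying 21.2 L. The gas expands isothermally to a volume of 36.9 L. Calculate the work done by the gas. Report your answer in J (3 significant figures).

Isothermal: W = nRT ln(V₂/V₁) = P₁V₁ ln(V₂/V₁).
P₁V₁ = (410 kPa)(21.2 L) = 8692 J.
W = 8692 × ln(36.9/21.2) = 8692 × 0.5542
W_by_gas = 4817 J.

W ≈ 4820 J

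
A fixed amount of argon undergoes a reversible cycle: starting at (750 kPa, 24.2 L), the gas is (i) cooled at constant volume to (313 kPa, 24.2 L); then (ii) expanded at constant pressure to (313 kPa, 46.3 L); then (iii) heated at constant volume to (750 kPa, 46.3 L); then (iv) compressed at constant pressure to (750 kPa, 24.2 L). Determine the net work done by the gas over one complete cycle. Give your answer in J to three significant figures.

W_net ≈ -9660 J

Constant-volume legs do no work.
W(ii) = (313)(46.3 − 24.2) = 6917 J; W(iv) = (750)(24.2 − 46.3) = -16575 J.
W_net = 6917 − 16575 = -9658 J (the counter-clockwise enclosed area).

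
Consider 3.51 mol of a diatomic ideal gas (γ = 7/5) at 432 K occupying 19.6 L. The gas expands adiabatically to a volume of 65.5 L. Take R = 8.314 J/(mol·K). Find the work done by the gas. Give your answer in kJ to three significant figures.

Adiabatic: TV^(γ−1) = const with γ = 7/5.
T₂ = T₁ (V₁/V₂)^(γ−1) = 432 × (19.6/65.5)^0.4 = 432 × 0.6172 = 266.6 K.
W_by = nCᵥ(T₁ − T₂) = (3.51)(20.79)(432 − 266.6) = 12065 J.

W ≈ 12.1 kJ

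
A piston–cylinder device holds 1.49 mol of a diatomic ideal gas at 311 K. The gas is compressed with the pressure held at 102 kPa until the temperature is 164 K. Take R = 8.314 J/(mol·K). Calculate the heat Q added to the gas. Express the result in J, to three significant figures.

Isobaric: W = nRΔT = (1.49)(8.314)(-147) = -1821 J.
ΔU = nCᵥΔT with Cᵥ = 5R/2: ΔU = (1.49)(20.79)(-147) = -4553 J.
Q = ΔU + W = -4553 − 1821 = -6374 J.

Q ≈ -6370 J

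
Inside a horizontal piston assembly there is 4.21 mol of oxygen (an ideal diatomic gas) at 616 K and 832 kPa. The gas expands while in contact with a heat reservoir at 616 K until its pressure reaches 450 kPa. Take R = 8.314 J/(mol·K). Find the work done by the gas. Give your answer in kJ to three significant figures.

Isothermal process: W = nRT ln(V₂/V₁) = nRT ln(P₁/P₂).
W = (4.21)(8.314)(616) × ln(832/450)
  = 21561 × ln(1.849) = 21561 × 0.6146
W_by_gas = 13251 J.

W ≈ 13.3 kJ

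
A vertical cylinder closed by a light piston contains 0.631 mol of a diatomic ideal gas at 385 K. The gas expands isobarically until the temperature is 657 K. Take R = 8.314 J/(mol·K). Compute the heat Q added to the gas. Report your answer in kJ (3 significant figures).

Q ≈ 4.99 kJ

Isobaric: W = nRΔT = (0.631)(8.314)(272) = 1427 J.
ΔU = nCᵥΔT with Cᵥ = 5R/2: ΔU = (0.631)(20.79)(272) = 3567 J.
Q = ΔU + W = 3567 + 1427 = 4994 J.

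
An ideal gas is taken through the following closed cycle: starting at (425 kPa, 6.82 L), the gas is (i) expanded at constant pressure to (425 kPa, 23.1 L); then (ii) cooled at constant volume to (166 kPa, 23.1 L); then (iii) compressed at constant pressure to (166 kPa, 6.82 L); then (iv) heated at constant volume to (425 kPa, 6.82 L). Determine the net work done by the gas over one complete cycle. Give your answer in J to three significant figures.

Constant-volume legs do no work.
W(i) = (425)(23.1 − 6.82) = 6919 J; W(iii) = (166)(6.82 − 23.1) = -2702 J.
W_net = 6919 − 2702 = 4217 J (the clockwise enclosed area).

W_net ≈ 4220 J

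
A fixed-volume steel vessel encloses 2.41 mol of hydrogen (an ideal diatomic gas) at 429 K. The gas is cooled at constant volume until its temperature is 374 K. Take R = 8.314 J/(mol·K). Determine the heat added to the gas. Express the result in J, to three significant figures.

Constant volume ⇒ W = 0, so Q = ΔU = nCᵥΔT with Cᵥ = 5R/2 = 20.79 J/(mol·K).
ΔU = (2.41)(20.79)(374 − 429) = -2755 J.

Q ≈ -2760 J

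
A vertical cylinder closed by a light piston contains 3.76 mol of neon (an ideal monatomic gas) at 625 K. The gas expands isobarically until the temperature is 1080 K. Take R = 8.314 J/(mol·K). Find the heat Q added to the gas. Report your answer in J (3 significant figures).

Q ≈ 35600 J

Isobaric: W = nRΔT = (3.76)(8.314)(455) = 14224 J.
ΔU = nCᵥΔT with Cᵥ = 3R/2: ΔU = (3.76)(12.47)(455) = 21335 J.
Q = ΔU + W = 21335 + 14224 = 35559 J.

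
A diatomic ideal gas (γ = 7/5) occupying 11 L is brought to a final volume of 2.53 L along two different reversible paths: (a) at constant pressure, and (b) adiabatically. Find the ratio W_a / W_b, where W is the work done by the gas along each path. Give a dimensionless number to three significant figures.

Path (a) isobaric: W = P₁(V₂ − V₁) → W_a/(P₁V₁) = -0.77.
Path (b) adiabatic: W = P₁V₁(1 − (V₁/V₂)^(γ−1))/(γ−1) → W_b/(P₁V₁) = -2.
W_a / W_b = -0.77 / -2 = 0.3849.

W_a / W_b ≈ 0.385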